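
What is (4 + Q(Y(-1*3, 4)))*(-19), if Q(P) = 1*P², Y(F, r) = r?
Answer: -380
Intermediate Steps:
Q(P) = P²
(4 + Q(Y(-1*3, 4)))*(-19) = (4 + 4²)*(-19) = (4 + 16)*(-19) = 20*(-19) = -380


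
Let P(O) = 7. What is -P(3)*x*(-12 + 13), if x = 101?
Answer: -707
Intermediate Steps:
-P(3)*x*(-12 + 13) = -7*101*(-12 + 13) = -707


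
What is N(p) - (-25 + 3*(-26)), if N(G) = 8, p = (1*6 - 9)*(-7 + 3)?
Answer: 111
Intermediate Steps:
p = 12 (p = (6 - 9)*(-4) = -3*(-4) = 12)
N(p) - (-25 + 3*(-26)) = 8 - (-25 + 3*(-26)) = 8 - (-25 - 78) = 8 - 1*(-103) = 8 + 103 = 111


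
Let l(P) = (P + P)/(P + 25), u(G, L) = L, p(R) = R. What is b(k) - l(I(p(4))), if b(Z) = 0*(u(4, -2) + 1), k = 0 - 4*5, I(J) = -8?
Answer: 16/17 ≈ 0.94118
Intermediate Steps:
k = -20 (k = 0 - 20 = -20)
l(P) = 2*P/(25 + P) (l(P) = (2*P)/(25 + P) = 2*P/(25 + P))
b(Z) = 0 (b(Z) = 0*(-2 + 1) = 0*(-1) = 0)
b(k) - l(I(p(4))) = 0 - 2*(-8)/(25 - 8) = 0 - 2*(-8)/17 = 0 - 1*(-16/17) = 0 + 16/17 = 16/17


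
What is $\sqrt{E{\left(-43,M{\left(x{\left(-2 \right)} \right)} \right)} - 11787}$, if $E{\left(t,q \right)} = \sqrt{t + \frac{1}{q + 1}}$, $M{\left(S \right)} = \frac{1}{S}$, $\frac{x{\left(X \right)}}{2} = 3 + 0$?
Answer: $\frac{\sqrt{-577563 + 7 i \sqrt{2065}}}{7} \approx 0.029897 + 108.57 i$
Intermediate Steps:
$x{\left(X \right)} = 6$ ($x{\left(X \right)} = 2 \left(3 + 0\right) = 2 \cdot 3 = 6$)
$E{\left(t,q \right)} = \sqrt{t + \frac{1}{1 + q}}$
$\sqrt{E{\left(-43,M{\left(x{\left(-2 \right)} \right)} \right)} - 11787} = \sqrt{\sqrt{\frac{1 - 43 \left(1 + \frac{1}{6}\right)}{1 + \frac{1}{6}}} - 11787} = \sqrt{\sqrt{\frac{1 - \frac{301}{6}}{\frac{7}{6}}} - 11787} = \sqrt{\sqrt{\frac{6 \left(1 - \frac{301}{6}\right)}{7}} - 11787} = \sqrt{\sqrt{\frac{6}{7} \left(- \frac{295}{6}\right)} - 11787} = \sqrt{\sqrt{- \frac{295}{7}} - 11787} = \sqrt{\frac{i \sqrt{2065}}{7} - 11787} = \sqrt{-11787 + \frac{i \sqrt{2065}}{7}}$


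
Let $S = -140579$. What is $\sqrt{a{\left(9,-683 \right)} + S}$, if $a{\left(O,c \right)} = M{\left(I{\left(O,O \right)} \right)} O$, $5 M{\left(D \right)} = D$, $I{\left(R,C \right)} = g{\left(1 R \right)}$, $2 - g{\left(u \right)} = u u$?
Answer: $\frac{i \sqrt{3518030}}{5} \approx 375.13 i$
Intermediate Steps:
$g{\left(u \right)} = 2 - u^{2}$ ($g{\left(u \right)} = 2 - u u = 2 - u^{2}$)
$I{\left(R,C \right)} = 2 - R^{2}$ ($I{\left(R,C \right)} = 2 - \left(1 R\right)^{2} = 2 - R^{2}$)
$M{\left(D \right)} = \frac{D}{5}$
$a{\left(O,c \right)} = O \left(\frac{2}{5} - \frac{O^{2}}{5}\right)$ ($a{\left(O,c \right)} = \frac{2 - O^{2}}{5} O = \left(\frac{2}{5} - \frac{O^{2}}{5}\right) O = O \left(\frac{2}{5} - \frac{O^{2}}{5}\right)$)
$\sqrt{a{\left(9,-683 \right)} + S} = \sqrt{\frac{1}{5} \cdot 9 \left(2 - 9^{2}\right) - 140579} = \sqrt{\frac{1}{5} \cdot 9 \left(2 - 81\right) - 140579} = \sqrt{\frac{1}{5} \cdot 9 \left(-79\right) - 140579} = \sqrt{- \frac{711}{5} - 140579} = \sqrt{- \frac{703606}{5}} = \frac{i \sqrt{3518030}}{5}$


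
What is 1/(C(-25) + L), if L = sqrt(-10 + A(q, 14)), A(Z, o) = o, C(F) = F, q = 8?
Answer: -1/23 ≈ -0.043478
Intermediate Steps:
L = 2 (L = sqrt(-10 + 14) = sqrt(4) = 2)
1/(C(-25) + L) = 1/(-25 + 2) = 1/(-23) = -1/23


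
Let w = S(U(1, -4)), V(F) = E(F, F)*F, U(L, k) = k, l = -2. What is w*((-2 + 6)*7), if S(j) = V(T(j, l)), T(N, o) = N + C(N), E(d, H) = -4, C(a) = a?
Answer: 896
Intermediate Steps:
T(N, o) = 2*N (T(N, o) = N + N = 2*N)
V(F) = -4*F
S(j) = -8*j
w = 32 (w = -8*(-4) = 32)
w*((-2 + 6)*7) = 32*((-2 + 6)*7) = 32*(4*7) = 32*28 = 896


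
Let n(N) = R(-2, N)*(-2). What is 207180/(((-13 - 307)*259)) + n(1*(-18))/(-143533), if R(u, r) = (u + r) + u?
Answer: -1487040683/594800752 ≈ -2.5001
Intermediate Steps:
R(u, r) = r + 2*u (R(u, r) = (r + u) + u = r + 2*u)
n(N) = 8 - 2*N (n(N) = (N + 2*(-2))*(-2) = (N - 4)*(-2) = (-4 + N)*(-2) = 8 - 2*N)
207180/(((-13 - 307)*259)) + n(1*(-18))/(-143533) = 207180/(((-13 - 307)*259)) + (8 - 2*(-18))/(-143533) = 207180/((-320*259)) + (8 - 2*(-18))*(-1/143533) = 207180/(-82880) + (8 + 36)*(-1/143533) = 207180*(-1/82880) + 44*(-1/143533) = -10359/4144 - 44/143533 = -1487040683/594800752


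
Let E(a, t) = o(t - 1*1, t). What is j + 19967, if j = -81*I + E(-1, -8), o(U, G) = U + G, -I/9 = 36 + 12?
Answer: 54942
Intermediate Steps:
I = -432 (I = -9*(36 + 12) = -9*48 = -432)
o(U, G) = G + U
E(a, t) = -1 + 2*t (E(a, t) = t + (t - 1*1) = t + (t - 1) = t + (-1 + t) = -1 + 2*t)
j = 34975 (j = -81*(-432) + (-1 + 2*(-8)) = 34992 + (-1 - 16) = 34992 - 17 = 34975)
j + 19967 = 34975 + 19967 = 54942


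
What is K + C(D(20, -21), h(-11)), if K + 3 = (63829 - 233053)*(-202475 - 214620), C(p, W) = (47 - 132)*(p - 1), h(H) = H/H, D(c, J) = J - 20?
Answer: 70582487847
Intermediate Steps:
D(c, J) = -20 + J
h(H) = 1
C(p, W) = 85 - 85*p (C(p, W) = -85*(-1 + p) = 85 - 85*p)
K = 70582484277 (K = -3 + (63829 - 233053)*(-202475 - 214620) = -3 - 169224*(-417095) = -3 + 70582484280 = 70582484277)
K + C(D(20, -21), h(-11)) = 70582484277 + (85 - 85*(-20 - 21)) = 70582484277 + (85 - 85*(-41)) = 70582484277 + (85 + 3485) = 70582484277 + 3570 = 70582487847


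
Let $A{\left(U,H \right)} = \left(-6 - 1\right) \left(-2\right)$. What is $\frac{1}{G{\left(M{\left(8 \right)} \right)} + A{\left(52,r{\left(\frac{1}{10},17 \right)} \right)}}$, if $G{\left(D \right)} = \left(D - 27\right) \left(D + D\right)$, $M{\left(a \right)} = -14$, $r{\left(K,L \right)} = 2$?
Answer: $\frac{1}{1162} \approx 0.00086058$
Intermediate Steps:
$A{\left(U,H \right)} = 14$ ($A{\left(U,H \right)} = \left(-7\right) \left(-2\right) = 14$)
$G{\left(D \right)} = 2 D \left(-27 + D\right)$ ($G{\left(D \right)} = \left(-27 + D\right) 2 D = 2 D \left(-27 + D\right)$)
$\frac{1}{G{\left(M{\left(8 \right)} \right)} + A{\left(52,r{\left(\frac{1}{10},17 \right)} \right)}} = \frac{1}{2 \left(-14\right) \left(-27 - 14\right) + 14} = \frac{1}{2 \left(-14\right) \left(-41\right) + 14} = \frac{1}{1148 + 14} = \frac{1}{1162}$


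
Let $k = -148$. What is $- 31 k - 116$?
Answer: $4472$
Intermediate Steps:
$- 31 k - 116 = \left(-31\right) \left(-148\right) - 116 = 4588 - 116 = 4472$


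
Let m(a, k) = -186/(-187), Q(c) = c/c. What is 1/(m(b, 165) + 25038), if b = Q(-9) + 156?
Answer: 187/4682292 ≈ 3.9938e-5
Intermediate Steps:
Q(c) = 1
b = 157 (b = 1 + 156 = 157)
m(a, k) = 186/187 (m(a, k) = -186*(-1/187) = 186/187)
1/(m(b, 165) + 25038) = 1/(186/187 + 25038) = 1/(4682292/187) = 187/4682292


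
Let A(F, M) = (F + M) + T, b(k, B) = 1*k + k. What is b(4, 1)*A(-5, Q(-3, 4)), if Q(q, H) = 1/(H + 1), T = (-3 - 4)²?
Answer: 1768/5 ≈ 353.60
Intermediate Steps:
T = 49 (T = (-7)² = 49)
Q(q, H) = 1/(1 + H)
b(k, B) = 2*k (b(k, B) = k + k = 2*k)
A(F, M) = 49 + F + M (A(F, M) = (F + M) + 49 = 49 + F + M)
b(4, 1)*A(-5, Q(-3, 4)) = (2*4)*(49 - 5 + 1/(1 + 4)) = 8*(49 - 5 + 1/5) = 8*(49 - 5 + ⅕) = 8*(221/5) = 1768/5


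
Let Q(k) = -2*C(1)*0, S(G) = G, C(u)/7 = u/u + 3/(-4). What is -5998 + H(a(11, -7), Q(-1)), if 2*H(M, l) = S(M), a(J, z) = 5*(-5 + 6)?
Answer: -11991/2 ≈ -5995.5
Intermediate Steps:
C(u) = 7/4 (C(u) = 7*(u/u + 3/(-4)) = 7*(1 + 3*(-¼)) = 7*(1 - ¾) = 7*(¼) = 7/4)
a(J, z) = 5 (a(J, z) = 5*1 = 5)
Q(k) = 0 (Q(k) = -2*7/4*0 = -7/2*0 = 0)
H(M, l) = M/2
-5998 + H(a(11, -7), Q(-1)) = -5998 + (½)*5 = -5998 + 5/2 = -11991/2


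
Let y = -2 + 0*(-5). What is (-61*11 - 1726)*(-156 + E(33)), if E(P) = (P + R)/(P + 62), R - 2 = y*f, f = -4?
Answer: 35420469/95 ≈ 3.7285e+5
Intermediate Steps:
y = -2 (y = -2 + 0 = -2)
R = 10 (R = 2 - 2*(-4) = 2 + 8 = 10)
E(P) = (10 + P)/(62 + P) (E(P) = (P + 10)/(P + 62) = (10 + P)/(62 + P))
(-61*11 - 1726)*(-156 + E(33)) = (-61*11 - 1726)*(-156 + (10 + 33)/(62 + 33)) = (-671 - 1726)*(-156 + 43/95) = -2397*(-156 + (1/95)*43) = -2397*(-156 + 43/95) = -2397*(-14777/95) = 35420469/95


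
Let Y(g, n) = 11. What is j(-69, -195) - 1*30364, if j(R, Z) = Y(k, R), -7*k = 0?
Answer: -30353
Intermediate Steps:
k = 0 (k = -⅐*0 = 0)
j(R, Z) = 11
j(-69, -195) - 1*30364 = 11 - 1*30364 = 11 - 30364 = -30353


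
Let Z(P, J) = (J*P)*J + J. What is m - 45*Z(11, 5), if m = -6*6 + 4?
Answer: -12632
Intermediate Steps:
m = -32 (m = -36 + 4 = -32)
Z(P, J) = J + P*J² (Z(P, J) = P*J² + J = J + P*J²)
m - 45*Z(11, 5) = -32 - 225*(1 + 5*11) = -32 - 225*(1 + 55) = -32 - 225*56 = -32 - 45*280 = -32 - 12600 = -12632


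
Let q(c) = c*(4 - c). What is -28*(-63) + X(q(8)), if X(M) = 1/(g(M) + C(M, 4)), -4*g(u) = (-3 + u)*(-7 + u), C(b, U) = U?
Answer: 2379632/1349 ≈ 1764.0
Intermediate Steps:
g(u) = -(-7 + u)*(-3 + u)/4 (g(u) = -(-3 + u)*(-7 + u)/4 = -(-7 + u)*(-3 + u)/4)
X(M) = 1/(-5/4 - M²/4 + 5*M/2) (X(M) = 1/((-21/4 - M²/4 + 5*M/2) + 4) = 1/(-5/4 - M²/4 + 5*M/2))
-28*(-63) + X(q(8)) = -28*(-63) - 4/(5 + (8*(4 - 1*8))² - 80*(4 - 1*8)) = 1764 - 4/(5 + (8*(4 - 8))² - 80*(4 - 8)) = 1764 - 4/(5 + (8*(-4))² - 80*(-4)) = 1764 - 4/(5 + (-32)² - 10*(-32)) = 1764 - 4/(5 + 1024 + 320) = 1764 - 4/1349 = 2379632/1349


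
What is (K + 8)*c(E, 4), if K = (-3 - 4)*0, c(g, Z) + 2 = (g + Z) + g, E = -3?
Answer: -32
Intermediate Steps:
c(g, Z) = -2 + Z + 2*g (c(g, Z) = -2 + ((g + Z) + g) = -2 + ((Z + g) + g) = -2 + (Z + 2*g) = -2 + Z + 2*g)
K = 0 (K = -7*0 = 0)
(K + 8)*c(E, 4) = (0 + 8)*(-2 + 4 + 2*(-3)) = 8*(-2 + 4 - 6) = 8*(-4) = -32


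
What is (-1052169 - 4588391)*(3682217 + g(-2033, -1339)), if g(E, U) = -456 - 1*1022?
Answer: -20761429173840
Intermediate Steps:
g(E, U) = -1478 (g(E, U) = -456 - 1022 = -1478)
(-1052169 - 4588391)*(3682217 + g(-2033, -1339)) = (-1052169 - 4588391)*(3682217 - 1478) = -5640560*3680739 = -20761429173840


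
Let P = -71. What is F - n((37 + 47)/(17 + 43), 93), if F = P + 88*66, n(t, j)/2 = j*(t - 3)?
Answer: 30173/5 ≈ 6034.6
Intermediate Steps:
n(t, j) = 2*j*(-3 + t) (n(t, j) = 2*(j*(t - 3)) = 2*(j*(-3 + t)) = 2*j*(-3 + t))
F = 5737 (F = -71 + 88*66 = -71 + 5808 = 5737)
F - n((37 + 47)/(17 + 43), 93) = 5737 - 2*93*(-3 + (37 + 47)/(17 + 43)) = 5737 - 2*93*(-3 + 84/60) = 5737 - 2*93*(-3 + 84*(1/60)) = 5737 - 2*93*(-3 + 7/5) = 5737 - 2*93*(-8)/5 = 5737 - 1*(-1488/5) = 5737 + 1488/5 = 30173/5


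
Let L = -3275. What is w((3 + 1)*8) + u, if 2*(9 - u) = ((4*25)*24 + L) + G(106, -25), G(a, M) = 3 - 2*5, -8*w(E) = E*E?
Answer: 322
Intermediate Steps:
w(E) = -E²/8 (w(E) = -E*E/8 = -E²/8)
G(a, M) = -7 (G(a, M) = 3 - 10 = -7)
u = 450 (u = 9 - (((4*25)*24 - 3275) - 7)/2 = 9 - ((100*24 - 3275) - 7)/2 = 9 - ((2400 - 3275) - 7)/2 = 9 - (-875 - 7)/2 = 9 - ½*(-882) = 9 + 441 = 450)
w((3 + 1)*8) + u = -64*(3 + 1)²/8 + 450 = -(4*8)²/8 + 450 = -⅛*32² + 450 = -⅛*1024 + 450 = -128 + 450 = 322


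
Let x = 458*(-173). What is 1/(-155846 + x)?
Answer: -1/235080 ≈ -4.2539e-6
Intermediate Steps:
x = -79234
1/(-155846 + x) = 1/(-155846 - 79234) = 1/(-235080) = -1/235080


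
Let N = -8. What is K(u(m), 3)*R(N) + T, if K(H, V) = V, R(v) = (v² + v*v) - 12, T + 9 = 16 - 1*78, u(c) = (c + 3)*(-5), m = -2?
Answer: 277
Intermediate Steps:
u(c) = -15 - 5*c (u(c) = (3 + c)*(-5) = -15 - 5*c)
T = -71 (T = -9 + (16 - 1*78) = -9 + (16 - 78) = -9 - 62 = -71)
R(v) = -12 + 2*v² (R(v) = (v² + v²) - 12 = 2*v² - 12 = -12 + 2*v²)
K(u(m), 3)*R(N) + T = 3*(-12 + 2*(-8)²) - 71 = 3*(-12 + 2*64) - 71 = 3*(-12 + 128) - 71 = 3*116 - 71 = 348 - 71 = 277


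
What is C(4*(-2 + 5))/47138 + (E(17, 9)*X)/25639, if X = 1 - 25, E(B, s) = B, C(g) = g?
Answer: -9462318/604285591 ≈ -0.015659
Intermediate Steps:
X = -24
C(4*(-2 + 5))/47138 + (E(17, 9)*X)/25639 = (4*(-2 + 5))/47138 + (17*(-24))/25639 = (4*3)*(1/47138) - 408*1/25639 = 12*(1/47138) - 408/25639 = 6/23569 - 408/25639 = -9462318/604285591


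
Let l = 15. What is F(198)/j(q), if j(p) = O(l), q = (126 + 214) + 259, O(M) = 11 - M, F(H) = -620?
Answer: 155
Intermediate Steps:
q = 599 (q = 340 + 259 = 599)
j(p) = -4 (j(p) = 11 - 1*15 = 11 - 15 = -4)
F(198)/j(q) = -620/(-4) = -620*(-¼) = 155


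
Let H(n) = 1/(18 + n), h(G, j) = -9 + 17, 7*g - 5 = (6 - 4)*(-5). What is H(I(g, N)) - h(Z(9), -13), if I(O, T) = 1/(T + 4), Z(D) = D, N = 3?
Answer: -1009/127 ≈ -7.9449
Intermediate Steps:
g = -5/7 (g = 5/7 + ((6 - 4)*(-5))/7 = 5/7 + (2*(-5))/7 = 5/7 + (⅐)*(-10) = 5/7 - 10/7 = -5/7 ≈ -0.71429)
h(G, j) = 8
I(O, T) = 1/(4 + T)
H(I(g, N)) - h(Z(9), -13) = 1/(18 + 1/(4 + 3)) - 1*8 = 1/(18 + 1/7) - 8 = 1/(18 + ⅐) - 8 = 1/(127/7) - 8 = 7/127 - 8 = -1009/127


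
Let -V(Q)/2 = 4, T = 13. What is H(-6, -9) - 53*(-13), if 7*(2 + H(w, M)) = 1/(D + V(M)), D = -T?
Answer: 100988/147 ≈ 686.99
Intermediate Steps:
D = -13 (D = -1*13 = -13)
V(Q) = -8 (V(Q) = -2*4 = -8)
H(w, M) = -295/147 (H(w, M) = -2 + 1/(7*(-13 - 8)) = -2 + (1/7)/(-21) = -2 + (1/7)*(-1/21) = -2 - 1/147 = -295/147)
H(-6, -9) - 53*(-13) = -295/147 - 53*(-13) = -295/147 + 689 = 100988/147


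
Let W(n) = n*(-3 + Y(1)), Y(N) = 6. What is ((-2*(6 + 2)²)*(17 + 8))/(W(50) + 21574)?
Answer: -800/5431 ≈ -0.14730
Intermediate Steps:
W(n) = 3*n (W(n) = n*(-3 + 6) = n*3 = 3*n)
((-2*(6 + 2)²)*(17 + 8))/(W(50) + 21574) = ((-2*(6 + 2)²)*(17 + 8))/(3*50 + 21574) = (-2*8²*25)/(150 + 21574) = (-2*64*25)/21724 = -128*25*(1/21724) = -3200*1/21724 = -800/5431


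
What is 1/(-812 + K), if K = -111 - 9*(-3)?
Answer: -1/896 ≈ -0.0011161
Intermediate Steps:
K = -84 (K = -111 - 1*(-27) = -111 + 27 = -84)
1/(-812 + K) = 1/(-812 - 84) = 1/(-896) = -1/896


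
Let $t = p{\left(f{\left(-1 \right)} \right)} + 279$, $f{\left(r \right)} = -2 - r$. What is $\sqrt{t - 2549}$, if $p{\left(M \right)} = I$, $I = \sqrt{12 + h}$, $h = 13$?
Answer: $i \sqrt{2265} \approx 47.592 i$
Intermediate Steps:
$I = 5$ ($I = \sqrt{12 + 13} = \sqrt{25} = 5$)
$p{\left(M \right)} = 5$
$t = 284$ ($t = 5 + 279 = 284$)
$\sqrt{t - 2549} = \sqrt{284 - 2549} = \sqrt{-2265} = i \sqrt{2265}$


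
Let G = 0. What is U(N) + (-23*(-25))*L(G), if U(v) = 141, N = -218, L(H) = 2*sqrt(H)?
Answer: 141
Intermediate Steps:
U(N) + (-23*(-25))*L(G) = 141 + (-23*(-25))*(2*sqrt(0)) = 141 + 575*(2*0) = 141 + 575*0 = 141 + 0 = 141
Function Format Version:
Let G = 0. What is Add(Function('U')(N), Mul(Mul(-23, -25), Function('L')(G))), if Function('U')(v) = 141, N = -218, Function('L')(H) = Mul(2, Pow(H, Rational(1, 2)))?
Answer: 141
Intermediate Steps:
Add(Function('U')(N), Mul(Mul(-23, -25), Function('L')(G))) = Add(141, Mul(Mul(-23, -25), Mul(2, Pow(0, Rational(1, 2))))) = Add(141, Mul(575, Mul(2, 0))) = Add(141, Mul(575, 0)) = Add(141, 0) = 141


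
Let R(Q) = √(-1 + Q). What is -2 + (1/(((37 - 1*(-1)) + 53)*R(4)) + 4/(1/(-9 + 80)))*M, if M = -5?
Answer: -1422 - 5*√3/273 ≈ -1422.0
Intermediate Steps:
-2 + (1/(((37 - 1*(-1)) + 53)*R(4)) + 4/(1/(-9 + 80)))*M = -2 + (1/(((37 - 1*(-1)) + 53)*(√(-1 + 4))) + 4/(1/(-9 + 80)))*(-5) = -2 + (1/(((37 + 1) + 53)*(√3)) + 4/(1/71))*(-5) = -2 + ((√3/3)/(38 + 53) + 4/(1/71))*(-5) = -2 + ((√3/3)/91 + 4*71)*(-5) = -2 + ((√3/3)/91 + 284)*(-5) = -2 + (√3/273 + 284)*(-5) = -2 + (284 + √3/273)*(-5) = -2 + (-1420 - 5*√3/273) = -1422 - 5*√3/273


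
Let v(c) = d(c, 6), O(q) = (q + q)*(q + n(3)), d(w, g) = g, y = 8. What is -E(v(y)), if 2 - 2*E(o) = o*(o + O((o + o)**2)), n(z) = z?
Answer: 127025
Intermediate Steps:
O(q) = 2*q*(3 + q) (O(q) = (q + q)*(q + 3) = (2*q)*(3 + q) = 2*q*(3 + q))
v(c) = 6
E(o) = 1 - o*(o + 8*o**2*(3 + 4*o**2))/2 (E(o) = 1 - o*(o + 2*(o + o)**2*(3 + (o + o)**2))/2 = 1 - o*(o + 2*(2*o)**2*(3 + (2*o)**2))/2 = 1 - o*(o + 2*(4*o**2)*(3 + 4*o**2))/2 = 1 - o*(o + 8*o**2*(3 + 4*o**2))/2)
-E(v(y)) = -(1 - 16*6**5 - 12*6**3 - 1/2*6**2) = -(1 - 16*7776 - 12*216 - 1/2*36) = -(1 - 124416 - 2592 - 18) = -1*(-127025) = 127025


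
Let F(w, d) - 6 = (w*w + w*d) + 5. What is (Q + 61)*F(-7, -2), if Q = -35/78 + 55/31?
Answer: 5576011/1209 ≈ 4612.1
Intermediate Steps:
F(w, d) = 11 + w² + d*w (F(w, d) = 6 + ((w*w + w*d) + 5) = 6 + ((w² + d*w) + 5) = 6 + (5 + w² + d*w) = 11 + w² + d*w)
Q = 3205/2418 (Q = -35*1/78 + 55*(1/31) = -35/78 + 55/31 = 3205/2418 ≈ 1.3255)
(Q + 61)*F(-7, -2) = (3205/2418 + 61)*(11 + (-7)² - 2*(-7)) = 150703*(11 + 49 + 14)/2418 = (150703/2418)*74 = 5576011/1209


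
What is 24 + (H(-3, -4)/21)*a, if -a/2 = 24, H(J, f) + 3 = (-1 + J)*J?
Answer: 24/7 ≈ 3.4286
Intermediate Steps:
H(J, f) = -3 + J*(-1 + J) (H(J, f) = -3 + (-1 + J)*J = -3 + J*(-1 + J))
a = -48 (a = -2*24 = -48)
24 + (H(-3, -4)/21)*a = 24 + ((-3 + (-3)**2 - 1*(-3))/21)*(-48) = 24 + ((-3 + 9 + 3)*(1/21))*(-48) = 24 + (9*(1/21))*(-48) = 24 + (3/7)*(-48) = 24 - 144/7 = 24/7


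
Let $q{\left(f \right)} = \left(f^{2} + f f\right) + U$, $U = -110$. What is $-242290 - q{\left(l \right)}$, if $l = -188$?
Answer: $-312868$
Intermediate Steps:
$q{\left(f \right)} = -110 + 2 f^{2}$ ($q{\left(f \right)} = \left(f^{2} + f f\right) - 110 = \left(f^{2} + f^{2}\right) - 110 = 2 f^{2} - 110 = -110 + 2 f^{2}$)
$-242290 - q{\left(l \right)} = -242290 - \left(-110 + 2 \left(-188\right)^{2}\right) = -242290 - \left(-110 + 2 \cdot 35344\right) = -242290 - \left(-110 + 70688\right) = -242290 - 70578 = -312868$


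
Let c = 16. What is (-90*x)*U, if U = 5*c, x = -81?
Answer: 583200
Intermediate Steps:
U = 80 (U = 5*16 = 80)
(-90*x)*U = -90*(-81)*80 = 7290*80 = 583200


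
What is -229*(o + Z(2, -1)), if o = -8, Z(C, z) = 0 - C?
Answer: 2290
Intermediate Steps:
Z(C, z) = -C
-229*(o + Z(2, -1)) = -229*(-8 - 1*2) = -229*(-8 - 2) = -229*(-10) = 2290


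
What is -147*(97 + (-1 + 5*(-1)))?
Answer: -13377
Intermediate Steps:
-147*(97 + (-1 + 5*(-1))) = -147*(97 + (-1 - 5)) = -147*(97 - 6) = -147*91 = -13377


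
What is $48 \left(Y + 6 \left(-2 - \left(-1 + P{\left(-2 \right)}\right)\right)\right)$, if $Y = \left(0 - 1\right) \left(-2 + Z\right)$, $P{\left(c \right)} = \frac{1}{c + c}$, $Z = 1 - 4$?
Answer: $24$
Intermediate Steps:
$Z = -3$ ($Z = 1 - 4 = -3$)
$P{\left(c \right)} = \frac{1}{2 c}$
$Y = 5$ ($Y = \left(0 - 1\right) \left(-2 - 3\right) = \left(-1\right) \left(-5\right) = 5$)
$48 \left(Y + 6 \left(-2 - \left(-1 + P{\left(-2 \right)}\right)\right)\right) = 48 \left(5 + 6 \left(-2 + \left(1 - \frac{1}{2 \left(-2\right)}\right)\right)\right) = 48 \left(5 + 6 \left(-2 + \left(1 - \frac{1}{2} \left(- \frac{1}{2}\right)\right)\right)\right) = 48 \left(5 + 6 \left(-2 + \left(1 - - \frac{1}{4}\right)\right)\right) = 48 \left(5 + 6 \left(-2 + \left(1 + \frac{1}{4}\right)\right)\right) = 48 \left(5 + 6 \left(-2 + \frac{5}{4}\right)\right) = 48 \left(5 + 6 \left(- \frac{3}{4}\right)\right) = 48 \left(5 - \frac{9}{2}\right) = 48 \cdot \frac{1}{2} = 24$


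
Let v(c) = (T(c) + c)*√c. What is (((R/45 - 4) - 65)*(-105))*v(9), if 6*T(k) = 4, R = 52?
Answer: 619759/3 ≈ 2.0659e+5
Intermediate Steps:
T(k) = ⅔ (T(k) = (⅙)*4 = ⅔)
v(c) = √c*(⅔ + c) (v(c) = (⅔ + c)*√c = √c*(⅔ + c))
(((R/45 - 4) - 65)*(-105))*v(9) = (((52/45 - 4) - 65)*(-105))*(√9*(⅔ + 9)) = (((52*(1/45) - 4) - 65)*(-105))*(3*(29/3)) = (((52/45 - 4) - 65)*(-105))*29 = ((-128/45 - 65)*(-105))*29 = -3053/45*(-105)*29 = (21371/3)*29 = 619759/3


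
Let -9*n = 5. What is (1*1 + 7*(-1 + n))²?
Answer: 7921/81 ≈ 97.790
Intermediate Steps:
n = -5/9 (n = -⅑*5 = -5/9 ≈ -0.55556)
(1*1 + 7*(-1 + n))² = (1*1 + 7*(-1 - 5/9))² = (1 + 7*(-14/9))² = (1 - 98/9)² = (-89/9)² = 7921/81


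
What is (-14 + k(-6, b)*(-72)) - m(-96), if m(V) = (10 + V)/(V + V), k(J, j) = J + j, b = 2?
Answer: 26261/96 ≈ 273.55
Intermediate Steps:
m(V) = (10 + V)/(2*V) (m(V) = (10 + V)/((2*V)) = (10 + V)*(1/(2*V)) = (10 + V)/(2*V))
(-14 + k(-6, b)*(-72)) - m(-96) = (-14 + (-6 + 2)*(-72)) - (10 - 96)/(2*(-96)) = (-14 - 4*(-72)) - (-1)*(-86)/(2*96) = (-14 + 288) - 1*43/96 = 274 - 43/96 = 26261/96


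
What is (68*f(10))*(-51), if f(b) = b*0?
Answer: 0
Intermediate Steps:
f(b) = 0
(68*f(10))*(-51) = (68*0)*(-51) = 0*(-51) = 0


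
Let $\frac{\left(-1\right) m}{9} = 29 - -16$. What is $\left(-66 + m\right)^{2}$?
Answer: $221841$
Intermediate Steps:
$m = -405$ ($m = - 9 \left(29 - -16\right) = - 9 \left(29 + 16\right) = \left(-9\right) 45 = -405$)
$\left(-66 + m\right)^{2} = \left(-66 - 405\right)^{2} = \left(-471\right)^{2} = 221841$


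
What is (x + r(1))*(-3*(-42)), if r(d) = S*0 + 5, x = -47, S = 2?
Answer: -5292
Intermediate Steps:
r(d) = 5 (r(d) = 2*0 + 5 = 0 + 5 = 5)
(x + r(1))*(-3*(-42)) = (-47 + 5)*(-3*(-42)) = -42*126 = -5292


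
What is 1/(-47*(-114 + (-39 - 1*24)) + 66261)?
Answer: 1/74580 ≈ 1.3408e-5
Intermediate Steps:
1/(-47*(-114 + (-39 - 1*24)) + 66261) = 1/(-47*(-114 + (-39 - 24)) + 66261) = 1/(-47*(-114 - 63) + 66261) = 1/(-47*(-177) + 66261) = 1/(8319 + 66261) = 1/74580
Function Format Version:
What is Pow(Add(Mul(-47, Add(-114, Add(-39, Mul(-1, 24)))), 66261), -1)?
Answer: Rational(1, 74580) ≈ 1.3408e-5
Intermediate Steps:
Pow(Add(Mul(-47, Add(-114, Add(-39, Mul(-1, 24)))), 66261), -1) = Pow(Add(Mul(-47, Add(-114, Add(-39, -24))), 66261), -1) = Pow(Add(Mul(-47, Add(-114, -63)), 66261), -1) = Pow(Add(Mul(-47, -177), 66261), -1) = Pow(Add(8319, 66261), -1) = Pow(74580, -1) = Rational(1, 74580)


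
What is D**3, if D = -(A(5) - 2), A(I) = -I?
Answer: 343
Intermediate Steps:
D = 7 (D = -(-1*5 - 2) = -(-5 - 2) = -1*(-7) = 7)
D**3 = 7**3 = 343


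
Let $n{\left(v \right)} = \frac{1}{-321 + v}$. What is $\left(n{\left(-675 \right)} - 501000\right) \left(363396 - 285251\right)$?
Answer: $- \frac{38994042498145}{996} \approx -3.9151 \cdot 10^{10}$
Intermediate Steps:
$\left(n{\left(-675 \right)} - 501000\right) \left(363396 - 285251\right) = \left(\frac{1}{-321 - 675} - 501000\right) \left(363396 - 285251\right) = \left(\frac{1}{-996} - 501000\right) 78145 = \left(- \frac{1}{996} - 501000\right) 78145 = \left(- \frac{498996001}{996}\right) 78145 = - \frac{38994042498145}{996}$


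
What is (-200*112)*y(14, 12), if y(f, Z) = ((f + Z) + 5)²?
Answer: -21526400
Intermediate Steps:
y(f, Z) = (5 + Z + f)² (y(f, Z) = ((Z + f) + 5)² = (5 + Z + f)²)
(-200*112)*y(14, 12) = (-200*112)*(5 + 12 + 14)² = -22400*31² = -22400*961 = -21526400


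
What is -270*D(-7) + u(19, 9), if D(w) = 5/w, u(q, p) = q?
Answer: 1483/7 ≈ 211.86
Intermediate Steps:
-270*D(-7) + u(19, 9) = -1350/(-7) + 19 = -1350*(-1)/7 + 19 = -270*(-5/7) + 19 = 1350/7 + 19 = 1483/7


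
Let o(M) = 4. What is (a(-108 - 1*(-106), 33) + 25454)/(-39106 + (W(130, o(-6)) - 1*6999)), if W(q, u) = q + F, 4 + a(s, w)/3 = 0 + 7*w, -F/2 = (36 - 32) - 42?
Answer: -26135/45899 ≈ -0.56940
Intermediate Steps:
F = 76 (F = -2*((36 - 32) - 42) = -2*(4 - 42) = -2*(-38) = 76)
a(s, w) = -12 + 21*w (a(s, w) = -12 + 3*(0 + 7*w) = -12 + 3*(7*w) = -12 + 21*w)
W(q, u) = 76 + q (W(q, u) = q + 76 = 76 + q)
(a(-108 - 1*(-106), 33) + 25454)/(-39106 + (W(130, o(-6)) - 1*6999)) = ((-12 + 21*33) + 25454)/(-39106 + ((76 + 130) - 1*6999)) = ((-12 + 693) + 25454)/(-39106 + (206 - 6999)) = (681 + 25454)/(-39106 - 6793) = 26135/(-45899) = 26135*(-1/45899) = -26135/45899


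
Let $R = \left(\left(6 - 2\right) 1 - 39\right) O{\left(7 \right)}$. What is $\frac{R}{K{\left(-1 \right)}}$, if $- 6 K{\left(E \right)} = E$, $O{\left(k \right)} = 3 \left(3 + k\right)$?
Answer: $-6300$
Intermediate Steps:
$O{\left(k \right)} = 9 + 3 k$
$K{\left(E \right)} = - \frac{E}{6}$
$R = -1050$ ($R = \left(\left(6 - 2\right) 1 - 39\right) \left(9 + 3 \cdot 7\right) = \left(4 \cdot 1 - 39\right) \left(9 + 21\right) = \left(4 - 39\right) 30 = \left(-35\right) 30 = -1050$)
$\frac{R}{K{\left(-1 \right)}} = - \frac{1050}{\left(- \frac{1}{6}\right) \left(-1\right)} = - 1050 \frac{1}{\frac{1}{6}} = \left(-1050\right) 6 = -6300$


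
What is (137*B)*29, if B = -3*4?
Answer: -47676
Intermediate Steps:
B = -12
(137*B)*29 = (137*(-12))*29 = -1644*29 = -47676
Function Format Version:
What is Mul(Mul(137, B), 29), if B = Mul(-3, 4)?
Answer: -47676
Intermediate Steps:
B = -12
Mul(Mul(137, B), 29) = Mul(Mul(137, -12), 29) = Mul(-1644, 29) = -47676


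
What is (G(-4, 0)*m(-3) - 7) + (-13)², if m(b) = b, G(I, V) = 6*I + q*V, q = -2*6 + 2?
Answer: 234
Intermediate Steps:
q = -10 (q = -12 + 2 = -10)
G(I, V) = -10*V + 6*I (G(I, V) = 6*I - 10*V = -10*V + 6*I)
(G(-4, 0)*m(-3) - 7) + (-13)² = ((-10*0 + 6*(-4))*(-3) - 7) + (-13)² = ((0 - 24)*(-3) - 7) + 169 = (-24*(-3) - 7) + 169 = (72 - 7) + 169 = 65 + 169 = 234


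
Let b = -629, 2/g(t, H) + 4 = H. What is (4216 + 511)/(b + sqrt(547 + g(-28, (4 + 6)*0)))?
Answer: -5946566/790189 - 4727*sqrt(2186)/790189 ≈ -7.8052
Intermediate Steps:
g(t, H) = 2/(-4 + H)
(4216 + 511)/(b + sqrt(547 + g(-28, (4 + 6)*0))) = (4216 + 511)/(-629 + sqrt(547 + 2/(-4 + (4 + 6)*0))) = 4727/(-629 + sqrt(547 + 2/(-4 + 10*0))) = 4727/(-629 + sqrt(547 + 2/(-4 + 0))) = 4727/(-629 + sqrt(547 + 2/(-4))) = 4727/(-629 + sqrt(547 + 2*(-1/4))) = 4727/(-629 + sqrt(547 - 1/2)) = 4727/(-629 + sqrt(1093/2)) = 4727/(-629 + sqrt(2186)/2)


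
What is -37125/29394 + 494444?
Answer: 1614849979/3266 ≈ 4.9444e+5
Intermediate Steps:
-37125/29394 + 494444 = -37125*1/29394 + 494444 = -4125/3266 + 494444 = 1614849979/3266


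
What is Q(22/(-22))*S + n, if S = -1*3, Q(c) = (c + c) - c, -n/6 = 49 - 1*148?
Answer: 597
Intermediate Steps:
n = 594 (n = -6*(49 - 1*148) = -6*(49 - 148) = -6*(-99) = 594)
Q(c) = c (Q(c) = 2*c - c = c)
S = -3
Q(22/(-22))*S + n = (22/(-22))*(-3) + 594 = (22*(-1/22))*(-3) + 594 = -1*(-3) + 594 = 3 + 594 = 597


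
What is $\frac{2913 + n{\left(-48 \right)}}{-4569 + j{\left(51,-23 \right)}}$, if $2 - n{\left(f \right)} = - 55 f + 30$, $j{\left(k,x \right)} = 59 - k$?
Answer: $- \frac{245}{4561} \approx -0.053716$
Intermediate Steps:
$n{\left(f \right)} = -28 + 55 f$ ($n{\left(f \right)} = 2 - \left(- 55 f + 30\right) = 2 - \left(30 - 55 f\right) = 2 + \left(-30 + 55 f\right) = -28 + 55 f$)
$\frac{2913 + n{\left(-48 \right)}}{-4569 + j{\left(51,-23 \right)}} = \frac{2913 + \left(-28 + 55 \left(-48\right)\right)}{-4569 + \left(59 - 51\right)} = \frac{2913 - 2668}{-4569 + \left(59 - 51\right)} = \frac{2913 - 2668}{-4569 + 8} = \frac{245}{-4561} = 245 \left(- \frac{1}{4561}\right) = - \frac{245}{4561}$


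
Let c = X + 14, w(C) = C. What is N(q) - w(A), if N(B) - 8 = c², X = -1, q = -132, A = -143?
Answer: 320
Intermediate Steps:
c = 13 (c = -1 + 14 = 13)
N(B) = 177 (N(B) = 8 + 13² = 8 + 169 = 177)
N(q) - w(A) = 177 - 1*(-143) = 177 + 143 = 320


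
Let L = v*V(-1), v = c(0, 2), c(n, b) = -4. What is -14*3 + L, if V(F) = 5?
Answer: -62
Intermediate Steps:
v = -4
L = -20 (L = -4*5 = -20)
-14*3 + L = -14*3 - 20 = -42 - 20 = -62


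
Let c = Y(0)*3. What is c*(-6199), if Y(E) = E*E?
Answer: 0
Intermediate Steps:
Y(E) = E**2
c = 0 (c = 0**2*3 = 0*3 = 0)
c*(-6199) = 0*(-6199) = 0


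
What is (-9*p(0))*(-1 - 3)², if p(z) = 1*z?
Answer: 0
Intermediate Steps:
p(z) = z
(-9*p(0))*(-1 - 3)² = (-9*0)*(-1 - 3)² = 0*(-4)² = 0*16 = 0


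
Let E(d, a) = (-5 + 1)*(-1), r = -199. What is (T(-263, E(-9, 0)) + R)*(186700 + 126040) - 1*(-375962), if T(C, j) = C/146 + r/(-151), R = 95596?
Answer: 329553724861216/11023 ≈ 2.9897e+10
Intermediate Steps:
E(d, a) = 4 (E(d, a) = -4*(-1) = 4)
T(C, j) = 199/151 + C/146 (T(C, j) = C/146 - 199/(-151) = C*(1/146) - 199*(-1/151) = C/146 + 199/151 = 199/151 + C/146)
(T(-263, E(-9, 0)) + R)*(186700 + 126040) - 1*(-375962) = ((199/151 + (1/146)*(-263)) + 95596)*(186700 + 126040) - 1*(-375962) = ((199/151 - 263/146) + 95596)*312740 + 375962 = (-10659/22046 + 95596)*312740 + 375962 = (2107498757/22046)*312740 + 375962 = 329549580632090/11023 + 375962 = 329553724861216/11023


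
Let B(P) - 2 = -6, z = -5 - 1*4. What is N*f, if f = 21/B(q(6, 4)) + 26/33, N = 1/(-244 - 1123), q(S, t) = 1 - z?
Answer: 589/180444 ≈ 0.0032642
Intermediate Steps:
z = -9 (z = -5 - 4 = -9)
q(S, t) = 10 (q(S, t) = 1 - 1*(-9) = 1 + 9 = 10)
B(P) = -4 (B(P) = 2 - 6 = -4)
N = -1/1367 (N = 1/(-1367) = -1/1367 ≈ -0.00073153)
f = -589/132 (f = 21/(-4) + 26/33 = 21*(-1/4) + 26*(1/33) = -21/4 + 26/33 = -589/132 ≈ -4.4621)
N*f = -1/1367*(-589/132) = 589/180444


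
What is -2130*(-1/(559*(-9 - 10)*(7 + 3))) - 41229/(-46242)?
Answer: 47560407/54570698 ≈ 0.87154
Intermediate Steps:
-2130*(-1/(559*(-9 - 10)*(7 + 3))) - 41229/(-46242) = -2130/((-(-10621)*10)) - 41229*(-1/46242) = -2130/((-559*(-190))) + 4581/5138 = -2130/106210 + 4581/5138 = -2130*1/106210 + 4581/5138 = -213/10621 + 4581/5138 = 47560407/54570698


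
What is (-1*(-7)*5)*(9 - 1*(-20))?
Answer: 1015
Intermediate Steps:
(-1*(-7)*5)*(9 - 1*(-20)) = (7*5)*(9 + 20) = 35*29 = 1015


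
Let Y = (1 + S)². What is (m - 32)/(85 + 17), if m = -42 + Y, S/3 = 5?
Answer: 91/51 ≈ 1.7843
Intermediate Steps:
S = 15 (S = 3*5 = 15)
Y = 256 (Y = (1 + 15)² = 16² = 256)
m = 214 (m = -42 + 256 = 214)
(m - 32)/(85 + 17) = (214 - 32)/(85 + 17) = 182/102 = (1/102)*182 = 91/51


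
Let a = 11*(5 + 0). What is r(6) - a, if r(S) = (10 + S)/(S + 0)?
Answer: -157/3 ≈ -52.333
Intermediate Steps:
r(S) = (10 + S)/S
a = 55 (a = 11*5 = 55)
r(6) - a = (10 + 6)/6 - 1*55 = (1/6)*16 - 55 = 8/3 - 55 = -157/3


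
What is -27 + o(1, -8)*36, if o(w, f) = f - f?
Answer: -27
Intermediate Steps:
o(w, f) = 0
-27 + o(1, -8)*36 = -27 + 0*36 = -27 + 0 = -27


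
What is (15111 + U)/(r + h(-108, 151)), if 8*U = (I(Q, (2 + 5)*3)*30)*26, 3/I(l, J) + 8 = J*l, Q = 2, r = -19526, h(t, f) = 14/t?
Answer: -27759591/35849974 ≈ -0.77433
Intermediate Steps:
I(l, J) = 3/(-8 + J*l)
U = 585/68 (U = (((3/(-8 + ((2 + 5)*3)*2))*30)*26)/8 = (((3/(-8 + (7*3)*2))*30)*26)/8 = (((3/(-8 + 21*2))*30)*26)/8 = (((3/(-8 + 42))*30)*26)/8 = (((3/34)*30)*26)/8 = ((45/17)*26)/8 = (1/8)*(1170/17) = 585/68 ≈ 8.6029)
(15111 + U)/(r + h(-108, 151)) = (15111 + 585/68)/(-19526 + 14/(-108)) = 1028133/(68*(-19526 + 14*(-1/108))) = 1028133/(68*(-19526 - 7/54)) = 1028133/(68*(-1054411/54)) = (1028133/68)*(-54/1054411) = -27759591/35849974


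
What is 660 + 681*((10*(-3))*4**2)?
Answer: -326220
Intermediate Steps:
660 + 681*((10*(-3))*4**2) = 660 + 681*(-30*16) = 660 + 681*(-480) = 660 - 326880 = -326220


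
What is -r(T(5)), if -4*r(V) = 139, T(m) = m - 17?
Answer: 139/4 ≈ 34.750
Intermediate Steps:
T(m) = -17 + m
r(V) = -139/4 (r(V) = -1/4*139 = -139/4)
-r(T(5)) = -1*(-139/4) = 139/4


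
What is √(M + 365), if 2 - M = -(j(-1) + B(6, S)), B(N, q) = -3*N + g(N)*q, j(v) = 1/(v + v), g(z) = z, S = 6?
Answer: √1538/2 ≈ 19.609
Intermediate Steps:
j(v) = 1/(2*v)
B(N, q) = -3*N + N*q
M = 39/2 (M = 2 - (-1)*((½)/(-1) + 6*(-3 + 6)) = 2 - (-1)*((½)*(-1) + 6*3) = 2 - (-1)*(-½ + 18) = 2 - (-1)*35/2 = 2 - 1*(-35/2) = 2 + 35/2 = 39/2 ≈ 19.500)
√(M + 365) = √(39/2 + 365) = √(769/2) = √1538/2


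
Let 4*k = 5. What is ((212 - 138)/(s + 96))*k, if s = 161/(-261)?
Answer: 9657/9958 ≈ 0.96977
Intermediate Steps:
k = 5/4 (k = (1/4)*5 = 5/4 ≈ 1.2500)
s = -161/261 (s = 161*(-1/261) = -161/261 ≈ -0.61686)
((212 - 138)/(s + 96))*k = ((212 - 138)/(-161/261 + 96))*(5/4) = (74/(24895/261))*(5/4) = (74*(261/24895))*(5/4) = (19314/24895)*(5/4) = 9657/9958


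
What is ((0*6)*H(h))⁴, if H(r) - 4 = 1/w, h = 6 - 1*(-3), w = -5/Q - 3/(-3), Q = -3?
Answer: 0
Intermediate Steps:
w = 8/3 (w = -5/(-3) - 3/(-3) = -5*(-⅓) - 3*(-⅓) = 5/3 + 1 = 8/3 ≈ 2.6667)
h = 9 (h = 6 + 3 = 9)
H(r) = 35/8 (H(r) = 4 + 1/(8/3) = 4 + 3/8 = 35/8)
((0*6)*H(h))⁴ = ((0*6)*(35/8))⁴ = (0*(35/8))⁴ = 0⁴ = 0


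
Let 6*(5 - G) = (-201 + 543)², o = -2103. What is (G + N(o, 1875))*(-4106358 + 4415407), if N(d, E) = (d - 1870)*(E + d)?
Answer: 273927126395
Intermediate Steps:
N(d, E) = (-1870 + d)*(E + d)
G = -19489 (G = 5 - (-201 + 543)²/6 = 5 - ⅙*342² = 5 - ⅙*116964 = 5 - 19494 = -19489)
(G + N(o, 1875))*(-4106358 + 4415407) = (-19489 + ((-2103)² - 1870*1875 - 1870*(-2103) + 1875*(-2103)))*(-4106358 + 4415407) = (-19489 + (4422609 - 3506250 + 3932610 - 3943125))*309049 = (-19489 + 905844)*309049 = 886355*309049 = 273927126395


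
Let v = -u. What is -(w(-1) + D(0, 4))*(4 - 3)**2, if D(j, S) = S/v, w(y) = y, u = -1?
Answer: -3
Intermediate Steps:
v = 1 (v = -1*(-1) = 1)
D(j, S) = S (D(j, S) = S/1 = S*1 = S)
-(w(-1) + D(0, 4))*(4 - 3)**2 = -(-1 + 4)*(4 - 3)**2 = -3*1**2 = -3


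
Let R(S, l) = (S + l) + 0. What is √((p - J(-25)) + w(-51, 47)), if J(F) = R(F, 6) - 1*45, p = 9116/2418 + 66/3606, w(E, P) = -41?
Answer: 2*√3535800011094/726609 ≈ 5.1758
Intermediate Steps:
R(S, l) = S + l
p = 2752657/726609 (p = 9116*(1/2418) + 66*(1/3606) = 4558/1209 + 11/601 = 2752657/726609 ≈ 3.7884)
J(F) = -39 + F (J(F) = (F + 6) - 1*45 = (6 + F) - 45 = -39 + F)
√((p - J(-25)) + w(-51, 47)) = √((2752657/726609 - (-39 - 25)) - 41) = √((2752657/726609 - 1*(-64)) - 41) = √((2752657/726609 + 64) - 41) = √(49255633/726609 - 41) = √(19464664/726609) = 2*√3535800011094/726609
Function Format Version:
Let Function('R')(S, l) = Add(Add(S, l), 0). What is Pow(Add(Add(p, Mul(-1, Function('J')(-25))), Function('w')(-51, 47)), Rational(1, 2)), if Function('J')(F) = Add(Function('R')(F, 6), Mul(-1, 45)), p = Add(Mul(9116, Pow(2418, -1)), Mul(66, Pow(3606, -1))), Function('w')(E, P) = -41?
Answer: Mul(Rational(2, 726609), Pow(3535800011094, Rational(1, 2))) ≈ 5.1758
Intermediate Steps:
Function('R')(S, l) = Add(S, l)
p = Rational(2752657, 726609) (p = Add(Mul(9116, Rational(1, 2418)), Mul(66, Rational(1, 3606))) = Add(Rational(4558, 1209), Rational(11, 601)) = Rational(2752657, 726609) ≈ 3.7884)
Function('J')(F) = Add(-39, F) (Function('J')(F) = Add(Add(F, 6), Mul(-1, 45)) = Add(Add(6, F), -45) = Add(-39, F))
Pow(Add(Add(p, Mul(-1, Function('J')(-25))), Function('w')(-51, 47)), Rational(1, 2)) = Pow(Add(Add(Rational(2752657, 726609), Mul(-1, Add(-39, -25))), -41), Rational(1, 2)) = Pow(Add(Add(Rational(2752657, 726609), Mul(-1, -64)), -41), Rational(1, 2)) = Pow(Add(Add(Rational(2752657, 726609), 64), -41), Rational(1, 2)) = Pow(Add(Rational(49255633, 726609), -41), Rational(1, 2)) = Pow(Rational(19464664, 726609), Rational(1, 2)) = Mul(Rational(2, 726609), Pow(3535800011094, Rational(1, 2)))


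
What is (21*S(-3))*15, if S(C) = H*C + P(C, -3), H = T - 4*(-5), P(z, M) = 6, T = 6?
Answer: -22680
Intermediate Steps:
H = 26 (H = 6 - 4*(-5) = 6 + 20 = 26)
S(C) = 6 + 26*C (S(C) = 26*C + 6 = 6 + 26*C)
(21*S(-3))*15 = (21*(6 + 26*(-3)))*15 = (21*(6 - 78))*15 = (21*(-72))*15 = -1512*15 = -22680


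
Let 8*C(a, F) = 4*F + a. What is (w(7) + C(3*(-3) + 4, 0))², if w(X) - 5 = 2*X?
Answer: 21609/64 ≈ 337.64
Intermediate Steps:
w(X) = 5 + 2*X
C(a, F) = F/2 + a/8 (C(a, F) = (4*F + a)/8 = (a + 4*F)/8 = F/2 + a/8)
(w(7) + C(3*(-3) + 4, 0))² = ((5 + 2*7) + ((½)*0 + (3*(-3) + 4)/8))² = ((5 + 14) + (0 + (-9 + 4)/8))² = (19 + (0 + (⅛)*(-5)))² = (19 + (0 - 5/8))² = (19 - 5/8)² = (147/8)² = 21609/64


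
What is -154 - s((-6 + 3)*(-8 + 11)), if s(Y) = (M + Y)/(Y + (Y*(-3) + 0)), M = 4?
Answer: -2767/18 ≈ -153.72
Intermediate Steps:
s(Y) = -(4 + Y)/(2*Y) (s(Y) = (4 + Y)/(Y + (Y*(-3) + 0)) = (4 + Y)/(Y + (-3*Y + 0)) = (4 + Y)/(Y - 3*Y) = (4 + Y)/((-2*Y)) = (4 + Y)*(-1/(2*Y)) = -(4 + Y)/(2*Y))
-154 - s((-6 + 3)*(-8 + 11)) = -154 - (-4 - (-6 + 3)*(-8 + 11))/(2*((-6 + 3)*(-8 + 11))) = -154 - (-4 - (-3)*3)/(2*((-3*3))) = -154 - (-4 - 1*(-9))/(2*(-9)) = -154 - (-1)*(-4 + 9)/(2*9) = -154 - (-1)*5/(2*9) = -154 - 1*(-5/18) = -154 + 5/18 = -2767/18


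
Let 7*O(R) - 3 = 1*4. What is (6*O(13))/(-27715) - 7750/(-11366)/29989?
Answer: -915169297/4723397802205 ≈ -0.00019375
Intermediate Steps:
O(R) = 1 (O(R) = 3/7 + (1*4)/7 = 3/7 + (⅐)*4 = 3/7 + 4/7 = 1)
(6*O(13))/(-27715) - 7750/(-11366)/29989 = (6*1)/(-27715) - 7750/(-11366)/29989 = 6*(-1/27715) - 7750*(-1/11366)*(1/29989) = -6/27715 + (3875/5683)*(1/29989) = -6/27715 + 3875/170427487 = -915169297/4723397802205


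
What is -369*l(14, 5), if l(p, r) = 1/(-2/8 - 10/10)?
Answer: 1476/5 ≈ 295.20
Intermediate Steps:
l(p, r) = -⅘ (l(p, r) = 1/(-2*⅛ - 10*⅒) = 1/(-¼ - 1) = 1/(-5/4) = -⅘)
-369*l(14, 5) = -369*(-⅘) = 1476/5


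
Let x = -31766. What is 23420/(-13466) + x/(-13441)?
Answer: 56486368/90498253 ≈ 0.62417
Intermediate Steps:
23420/(-13466) + x/(-13441) = 23420/(-13466) - 31766/(-13441) = 23420*(-1/13466) - 31766*(-1/13441) = -11710/6733 + 31766/13441 = 56486368/90498253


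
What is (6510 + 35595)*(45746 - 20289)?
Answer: 1071866985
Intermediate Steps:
(6510 + 35595)*(45746 - 20289) = 42105*25457 = 1071866985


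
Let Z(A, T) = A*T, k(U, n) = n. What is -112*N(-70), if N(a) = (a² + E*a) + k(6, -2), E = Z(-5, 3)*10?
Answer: -1724576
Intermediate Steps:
E = -150 (E = -5*3*10 = -15*10 = -150)
N(a) = -2 + a² - 150*a (N(a) = (a² - 150*a) - 2 = -2 + a² - 150*a)
-112*N(-70) = -112*(-2 + (-70)² - 150*(-70)) = -112*(-2 + 4900 + 10500) = -112*15398 = -1724576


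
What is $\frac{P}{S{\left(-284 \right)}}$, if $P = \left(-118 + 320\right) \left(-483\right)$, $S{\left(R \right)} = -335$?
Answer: $\frac{97566}{335} \approx 291.24$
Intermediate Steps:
$P = -97566$ ($P = 202 \left(-483\right) = -97566$)
$\frac{P}{S{\left(-284 \right)}} = - \frac{97566}{-335} = \left(-97566\right) \left(- \frac{1}{335}\right) = \frac{97566}{335}$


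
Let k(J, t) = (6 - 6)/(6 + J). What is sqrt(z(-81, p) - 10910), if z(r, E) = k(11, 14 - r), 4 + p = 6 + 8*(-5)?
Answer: I*sqrt(10910) ≈ 104.45*I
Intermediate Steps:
p = -38 (p = -4 + (6 + 8*(-5)) = -4 + (6 - 40) = -4 - 34 = -38)
k(J, t) = 0 (k(J, t) = 0/(6 + J) = 0)
z(r, E) = 0
sqrt(z(-81, p) - 10910) = sqrt(0 - 10910) = sqrt(-10910) = I*sqrt(10910)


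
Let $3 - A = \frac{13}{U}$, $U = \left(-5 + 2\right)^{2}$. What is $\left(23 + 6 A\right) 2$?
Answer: $\frac{194}{3} \approx 64.667$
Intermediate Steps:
$U = 9$ ($U = \left(-3\right)^{2} = 9$)
$A = \frac{14}{9}$ ($A = 3 - \frac{13}{9} = \frac{14}{9} \approx 1.5556$)
$\left(23 + 6 A\right) 2 = \left(23 + 6 \cdot \frac{14}{9}\right) 2 = \left(23 + \frac{28}{3}\right) 2 = \frac{97}{3} \cdot 2 = \frac{194}{3}$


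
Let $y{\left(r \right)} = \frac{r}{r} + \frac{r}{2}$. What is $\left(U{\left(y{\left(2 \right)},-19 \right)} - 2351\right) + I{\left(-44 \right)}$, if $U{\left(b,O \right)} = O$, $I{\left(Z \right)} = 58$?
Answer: $-2312$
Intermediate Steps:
$y{\left(r \right)} = 1 + \frac{r}{2}$ ($y{\left(r \right)} = 1 + r \frac{1}{2} = 1 + \frac{r}{2}$)
$\left(U{\left(y{\left(2 \right)},-19 \right)} - 2351\right) + I{\left(-44 \right)} = \left(-19 - 2351\right) + 58 = -2370 + 58 = -2312$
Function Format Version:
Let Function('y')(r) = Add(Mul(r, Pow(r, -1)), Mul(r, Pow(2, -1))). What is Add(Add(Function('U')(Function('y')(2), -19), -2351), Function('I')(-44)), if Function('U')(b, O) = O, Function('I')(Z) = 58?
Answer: -2312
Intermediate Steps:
Function('y')(r) = Add(1, Mul(Rational(1, 2), r)) (Function('y')(r) = Add(1, Mul(r, Rational(1, 2))) = Add(1, Mul(Rational(1, 2), r)))
Add(Add(Function('U')(Function('y')(2), -19), -2351), Function('I')(-44)) = Add(Add(-19, -2351), 58) = Add(-2370, 58) = -2312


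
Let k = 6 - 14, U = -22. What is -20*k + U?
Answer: 138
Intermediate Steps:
k = -8
-20*k + U = -20*(-8) - 22 = 160 - 22 = 138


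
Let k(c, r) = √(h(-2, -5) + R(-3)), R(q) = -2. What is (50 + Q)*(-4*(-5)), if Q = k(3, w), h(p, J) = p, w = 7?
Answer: 1000 + 40*I ≈ 1000.0 + 40.0*I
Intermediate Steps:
k(c, r) = 2*I (k(c, r) = √(-2 - 2) = √(-4) = 2*I)
Q = 2*I ≈ 2.0*I
(50 + Q)*(-4*(-5)) = (50 + 2*I)*(-4*(-5)) = (50 + 2*I)*20 = 1000 + 40*I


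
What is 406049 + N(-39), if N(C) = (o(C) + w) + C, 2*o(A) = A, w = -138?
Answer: 811705/2 ≈ 4.0585e+5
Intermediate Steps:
o(A) = A/2
N(C) = -138 + 3*C/2 (N(C) = (C/2 - 138) + C = (-138 + C/2) + C = -138 + 3*C/2)
406049 + N(-39) = 406049 + (-138 + (3/2)*(-39)) = 406049 + (-138 - 117/2) = 406049 - 393/2 = 811705/2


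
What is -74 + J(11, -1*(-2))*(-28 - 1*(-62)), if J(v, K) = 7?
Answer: 164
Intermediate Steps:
-74 + J(11, -1*(-2))*(-28 - 1*(-62)) = -74 + 7*(-28 - 1*(-62)) = -74 + 7*(-28 + 62) = -74 + 7*34 = -74 + 238 = 164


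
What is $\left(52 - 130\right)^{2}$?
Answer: $6084$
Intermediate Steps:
$\left(52 - 130\right)^{2} = \left(-78\right)^{2} = 6084$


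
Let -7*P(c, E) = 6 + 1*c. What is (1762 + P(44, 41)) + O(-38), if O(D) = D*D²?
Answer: -371820/7 ≈ -53117.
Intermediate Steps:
P(c, E) = -6/7 - c/7 (P(c, E) = -(6 + 1*c)/7 = -(6 + c)/7 = -6/7 - c/7)
O(D) = D³
(1762 + P(44, 41)) + O(-38) = (1762 + (-6/7 - ⅐*44)) + (-38)³ = (1762 + (-6/7 - 44/7)) - 54872 = (1762 - 50/7) - 54872 = 12284/7 - 54872 = -371820/7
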